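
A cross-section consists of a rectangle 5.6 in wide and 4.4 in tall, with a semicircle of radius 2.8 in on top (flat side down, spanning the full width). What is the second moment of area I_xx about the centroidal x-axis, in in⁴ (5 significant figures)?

I_xx ≈ 140.77 in⁴

Split into non-overlapping primitives; take the origin at the lower-left of the bounding box.
Rectangular body: 5.6 × 4.4, A = 24.64 in², y = 2.2 in, Ī = 39.75253 in⁴.
Semicircular cap: semicircle r = 2.8, A = 12.31504 in², y = 5.588357 in, Ī = 6.746277 in⁴.
Centroid: ȳ = ΣA·y / ΣA = 3.329149 in.
Transfer each piece to the centroidal x-axis using Ī + A·d² with d = y − 3.329149:
  rectangular body: d = -1.129149 in → contributes +71.168 in⁴
  semicircular cap: d = 2.259208 in → contributes +69.60249 in⁴
Total I = 140.7705 in⁴.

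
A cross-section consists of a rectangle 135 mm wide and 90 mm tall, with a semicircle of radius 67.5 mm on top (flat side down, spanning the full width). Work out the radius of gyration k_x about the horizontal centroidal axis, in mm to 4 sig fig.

k_x ≈ 42.52 mm

Split into non-overlapping primitives; take the origin at the lower-left of the bounding box.
Rectangular body: 135 × 90, A = 12 150 mm², y = 45 mm, Ī = 8 201 250 mm⁴.
Semicircular cap: semicircle r = 67.5, A = 7156.94 mm², y = 118.648 mm, Ī = 2 278 490 mm⁴.
Centroid: ȳ = ΣA·y / ΣA = 72.3007 mm.
Transfer each piece to the horizontal centroidal axis using Ī + A·d² with d = y − 72.3007:
  rectangular body: d = -27.3007 mm → contributes +17 257 008 mm⁴
  semicircular cap: d = 46.3472 mm → contributes +17 652 023 mm⁴
Total I = 34 909 031 mm⁴.
Radius of gyration: k = √(I/A) = √(34 909 031 / 19306.9) = 42.5219 mm.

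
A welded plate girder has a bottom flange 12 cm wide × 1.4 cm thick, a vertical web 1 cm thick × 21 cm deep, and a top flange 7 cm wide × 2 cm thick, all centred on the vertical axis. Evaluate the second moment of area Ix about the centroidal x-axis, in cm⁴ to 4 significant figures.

Ix ≈ 4724 cm⁴

Split into non-overlapping primitives; take the origin at the lower-left of the bounding box.
Bottom plate: 12 × 1.4, A = 16.8 cm², y = 0.7 cm, Ī = 2.744 cm⁴.
Web plate: 1 × 21, A = 21 cm², y = 11.9 cm, Ī = 771.75 cm⁴.
Top plate: 7 × 2, A = 14 cm², y = 23.4 cm, Ī = 4.66667 cm⁴.
Centroid: ȳ = ΣA·y / ΣA = 11.3757 cm.
Transfer each piece to the centroidal x-axis using Ī + A·d² with d = y − 11.3757:
  bottom plate: d = -10.6757 cm → contributes +1917.44 cm⁴
  web plate: d = 0.524324 cm → contributes +777.523 cm⁴
  top plate: d = 12.0243 cm → contributes +2028.85 cm⁴
Total I = 4723.81 cm⁴.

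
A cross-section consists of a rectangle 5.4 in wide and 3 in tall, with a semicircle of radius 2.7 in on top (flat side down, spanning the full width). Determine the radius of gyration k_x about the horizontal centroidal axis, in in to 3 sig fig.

k_x ≈ 1.53 in

Decompose the section into non-overlapping parts with the origin at the bottom-left of its bounding rectangle.
Rectangular body: 5.4 × 3, A = 16.2 in², y = 1.5 in, Ī = 12.15 in⁴.
Semicircular cap: semicircle r = 2.7, A = 11.451 in², y = 4.1459 in, Ī = 5.8329 in⁴.
Centroid: ȳ = ΣA·y / ΣA = 2.5957 in.
Transfer each piece to the horizontal centroidal axis using Ī + A·d² with d = y − 2.5957:
  rectangular body: d = -1.0957 in → contributes +31.601 in⁴
  semicircular cap: d = 1.5502 in → contributes +33.35 in⁴
Total I = 64.951 in⁴.
Radius of gyration: k = √(I/A) = √(64.951 / 27.651) = 1.5326 in.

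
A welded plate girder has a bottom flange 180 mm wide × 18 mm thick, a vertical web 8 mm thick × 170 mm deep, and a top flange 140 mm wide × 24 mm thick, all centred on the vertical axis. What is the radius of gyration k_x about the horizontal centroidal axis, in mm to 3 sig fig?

Treat the section as a set of non-overlapping primitives; coordinates are from the bounding-box lower-left.
Bottom plate: 180 × 18, A = 3 240 mm², y = 9 mm, Ī = 87 480 mm⁴.
Web plate: 8 × 170, A = 1 360 mm², y = 103 mm, Ī = 3 275 333 mm⁴.
Top plate: 140 × 24, A = 3 360 mm², y = 200 mm, Ī = 161 280 mm⁴.
Centroid: ȳ = ΣA·y / ΣA = 105.68 mm.
Transfer each piece to the horizontal centroidal axis using Ī + A·d² with d = y − 105.68:
  bottom plate: d = -96.683 mm → contributes +30 373 973 mm⁴
  web plate: d = -2.6834 mm → contributes +3 285 126 mm⁴
  top plate: d = 94.317 mm → contributes +30 050 556 mm⁴
Total I = 63 709 656 mm⁴.
Radius of gyration: k = √(I/A) = √(63 709 656 / 7 960) = 89.464 mm.

k_x ≈ 89.5 mm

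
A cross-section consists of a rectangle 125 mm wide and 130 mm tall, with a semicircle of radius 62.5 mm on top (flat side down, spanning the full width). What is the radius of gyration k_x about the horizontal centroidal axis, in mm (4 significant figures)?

k_x ≈ 52.57 mm

Treat the section as a set of non-overlapping primitives; coordinates are from the bounding-box lower-left.
Rectangular body: 125 × 130, A = 16 250 mm², y = 65 mm, Ī = 22 885 417 mm⁴.
Semicircular cap: semicircle r = 62.5, A = 6135.92 mm², y = 156.526 mm, Ī = 1 674 758 mm⁴.
Centroid: ȳ = ΣA·y / ΣA = 90.087 mm.
Transfer each piece to the horizontal centroidal axis using Ī + A·d² with d = y − 90.087:
  rectangular body: d = -25.087 mm → contributes +33 112 469 mm⁴
  semicircular cap: d = 66.4388 mm → contributes +28 759 451 mm⁴
Total I = 61 871 920 mm⁴.
Radius of gyration: k = √(I/A) = √(61 871 920 / 22385.9) = 52.5726 mm.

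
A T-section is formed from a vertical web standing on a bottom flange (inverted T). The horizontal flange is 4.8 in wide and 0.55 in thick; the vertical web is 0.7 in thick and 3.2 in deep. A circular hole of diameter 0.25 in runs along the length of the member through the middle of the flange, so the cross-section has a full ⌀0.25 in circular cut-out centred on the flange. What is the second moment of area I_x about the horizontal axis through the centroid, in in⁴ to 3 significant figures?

I_x ≈ 6.20 in⁴

Break the section into simple shapes (no overlaps), measuring from the bottom-left corner of the bounding box.
Flange: 4.8 × 0.55, A = 2.64 in², y = 0.275 in, Ī = 0.06655 in⁴.
Web: 0.7 × 3.2, A = 2.24 in², y = 2.15 in, Ī = 1.9115 in⁴.
Hole (subtracted): ⌀0.25, A = 0.049087 in², y = 0.275 in, Ī = 0.00019175 in⁴.
Centroid: ȳ = ΣA·y / ΣA = 1.1444 in.
Transfer each piece to the horizontal axis through the centroid using Ī + A·d² with d = y − 1.1444:
  flange: d = -0.8694 in → contributes +2.062 in⁴
  web: d = 1.0056 in → contributes +4.1766 in⁴
  hole: d = -0.8694 in → contributes −0.037295 in⁴
Total I = 6.2013 in⁴.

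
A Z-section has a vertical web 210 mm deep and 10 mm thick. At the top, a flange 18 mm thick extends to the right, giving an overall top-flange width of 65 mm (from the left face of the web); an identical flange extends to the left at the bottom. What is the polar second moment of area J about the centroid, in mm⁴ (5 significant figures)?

J ≈ 2.8627 × 10⁷ mm⁴

Split into non-overlapping primitives; take the origin at the lower-left of the bounding box.
Web: 10 × 210, A = 2 100 mm², y = 105 mm, Ī = 7 717 500 mm⁴.
Top flange (beyond web): 55 × 18, A = 990 mm², y = 201 mm, Ī = 26 730 mm⁴.
Bottom flange (beyond web): 55 × 18, A = 990 mm², y = 9 mm, Ī = 26 730 mm⁴.
Centroid: ȳ = ΣA·y / ΣA = 105 mm.
Transfer each piece to the centroidal x-axis using Ī + A·d² with d = y − 105:
  web: d = 0 mm → contributes +7 717 500 mm⁴
  top flange (beyond web): d = 96 mm → contributes +9 150 570 mm⁴
  bottom flange (beyond web): d = -96 mm → contributes +9 150 570 mm⁴
Total I = 26 018 640 mm⁴.
For the y-axis: x̄ = 60 mm.
Repeating about the centroidal y-axis gives I_y = 2 608 000 mm⁴.
Polar second moment: J = I_x + I_y = 28 626 640 mm⁴.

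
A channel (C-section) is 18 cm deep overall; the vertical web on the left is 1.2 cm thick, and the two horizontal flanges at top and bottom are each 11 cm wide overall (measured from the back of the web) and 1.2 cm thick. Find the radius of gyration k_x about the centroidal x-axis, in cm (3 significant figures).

Decompose the section into non-overlapping parts with the origin at the bottom-left of its bounding rectangle.
Web: 1.2 × 18, A = 21.6 cm², y = 9 cm, Ī = 583.2 cm⁴.
Top flange (beyond web): 9.8 × 1.2, A = 11.76 cm², y = 17.4 cm, Ī = 1.4112 cm⁴.
Bottom flange (beyond web): 9.8 × 1.2, A = 11.76 cm², y = 0.6 cm, Ī = 1.4112 cm⁴.
By symmetry the centroid is at mid-height, ȳ = 9 cm.
Transfer each piece to the centroidal x-axis using Ī + A·d² with d = y − 9:
  web: d = 0 cm → contributes +583.2 cm⁴
  top flange (beyond web): d = 8.4 cm → contributes +831.2 cm⁴
  bottom flange (beyond web): d = -8.4 cm → contributes +831.2 cm⁴
Total I = 2245.6 cm⁴.
Radius of gyration: k = √(I/A) = √(2245.6 / 45.12) = 7.0547 cm.

k_x ≈ 7.05 cm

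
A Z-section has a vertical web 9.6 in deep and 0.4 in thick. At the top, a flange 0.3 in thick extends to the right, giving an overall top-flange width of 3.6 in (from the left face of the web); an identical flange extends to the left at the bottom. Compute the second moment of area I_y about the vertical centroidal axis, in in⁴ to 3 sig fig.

Break the section into simple shapes (no overlaps), measuring from the bottom-left corner of the bounding box.
Web: 0.4 × 9.6, A = 3.84 in², x = 3.4 in, Ī = 0.0512 in⁴.
Top flange (beyond web): 3.2 × 0.3, A = 0.96 in², x = 5.2 in, Ī = 0.8192 in⁴.
Bottom flange (beyond web): 3.2 × 0.3, A = 0.96 in², x = 1.6 in, Ī = 0.8192 in⁴.
Centroid: x̄ = ΣA·x / ΣA = 3.4 in.
Transfer each piece to the vertical centroidal axis using Ī + A·d² with d = x − 3.4:
  web: d = 0 in → contributes +0.0512 in⁴
  top flange (beyond web): d = 1.8 in → contributes +3.9296 in⁴
  bottom flange (beyond web): d = -1.8 in → contributes +3.9296 in⁴
Total I = 7.9104 in⁴.

I_y ≈ 7.91 in⁴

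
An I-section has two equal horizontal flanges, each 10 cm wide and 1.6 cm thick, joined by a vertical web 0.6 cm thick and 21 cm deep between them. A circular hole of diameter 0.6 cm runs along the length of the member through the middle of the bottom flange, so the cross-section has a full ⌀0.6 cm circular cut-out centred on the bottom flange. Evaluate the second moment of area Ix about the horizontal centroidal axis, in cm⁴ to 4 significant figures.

Ix ≈ 4520 cm⁴

Break the section into simple shapes (no overlaps), measuring from the bottom-left corner of the bounding box.
Bottom flange: 10 × 1.6, A = 16 cm², y = 0.8 cm, Ī = 3.41333 cm⁴.
Web: 0.6 × 21, A = 12.6 cm², y = 12.1 cm, Ī = 463.05 cm⁴.
Top flange: 10 × 1.6, A = 16 cm², y = 23.4 cm, Ī = 3.41333 cm⁴.
Hole (subtracted): ⌀0.6, A = 0.282743 cm², y = 0.8 cm, Ī = 0.00636173 cm⁴.
Centroid: ȳ = ΣA·y / ΣA = 12.1721 cm.
Transfer each piece to the horizontal centroidal axis using Ī + A·d² with d = y − 12.1721:
  bottom flange: d = -11.3721 cm → contributes +2072.61 cm⁴
  web: d = -0.0720938 cm → contributes +463.115 cm⁴
  top flange: d = 11.2279 cm → contributes +2020.47 cm⁴
  hole: d = -11.3721 cm → contributes −36.572 cm⁴
Total I = 4519.62 cm⁴.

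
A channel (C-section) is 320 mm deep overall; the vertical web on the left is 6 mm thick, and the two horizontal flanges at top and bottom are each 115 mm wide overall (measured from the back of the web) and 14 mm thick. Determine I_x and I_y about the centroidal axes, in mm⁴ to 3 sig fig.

Treat the section as a set of non-overlapping primitives; coordinates are from the bounding-box lower-left.
Web: 6 × 320, A = 1 920 mm², y = 160 mm, Ī = 16 384 000 mm⁴.
Top flange (beyond web): 109 × 14, A = 1 526 mm², y = 313 mm, Ī = 24 925 mm⁴.
Bottom flange (beyond web): 109 × 14, A = 1 526 mm², y = 7 mm, Ī = 24 925 mm⁴.
By symmetry the centroid is at mid-height, ȳ = 160 mm.
Transfer each piece to the centroidal x-axis using Ī + A·d² with d = y − 160:
  web: d = 0 mm → contributes +16 384 000 mm⁴
  top flange (beyond web): d = 153 mm → contributes +35 747 059 mm⁴
  bottom flange (beyond web): d = -153 mm → contributes +35 747 059 mm⁴
Total I = 87 878 117 mm⁴.
For the y-axis: x̄ = 38.296 mm.
Repeating about the centroidal y-axis gives I_y = 6 924 135 mm⁴.

I_x ≈ 8.79 × 10⁷ mm⁴, I_y ≈ 6.92 × 10⁶ mm⁴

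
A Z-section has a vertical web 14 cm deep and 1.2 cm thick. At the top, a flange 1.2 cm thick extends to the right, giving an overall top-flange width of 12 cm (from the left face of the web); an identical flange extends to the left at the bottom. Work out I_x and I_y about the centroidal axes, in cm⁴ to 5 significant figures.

Treat the section as a set of non-overlapping primitives; coordinates are from the bounding-box lower-left.
Web: 1.2 × 14, A = 16.8 cm², y = 7 cm, Ī = 274.4 cm⁴.
Top flange (beyond web): 10.8 × 1.2, A = 12.96 cm², y = 13.4 cm, Ī = 1.5552 cm⁴.
Bottom flange (beyond web): 10.8 × 1.2, A = 12.96 cm², y = 0.6 cm, Ī = 1.5552 cm⁴.
Centroid: ȳ = ΣA·y / ΣA = 7 cm.
Transfer each piece to the centroidal x-axis using Ī + A·d² with d = y − 7:
  web: d = 0 cm → contributes +274.4 cm⁴
  top flange (beyond web): d = 6.4 cm → contributes +532.3968 cm⁴
  bottom flange (beyond web): d = -6.4 cm → contributes +532.3968 cm⁴
Total I = 1339.194 cm⁴.
For the y-axis: x̄ = 11.4 cm.
Repeating about the centroidal y-axis gives I_y = 1187.078 cm⁴.

I_x ≈ 1339.2 cm⁴, I_y ≈ 1187.1 cm⁴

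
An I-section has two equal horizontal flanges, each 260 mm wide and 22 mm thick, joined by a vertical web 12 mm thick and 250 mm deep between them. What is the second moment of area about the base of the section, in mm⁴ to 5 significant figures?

I_base ≈ 5.3971 × 10⁸ mm⁴

Treat the section as a set of non-overlapping primitives; coordinates are from the bounding-box lower-left.
Bottom flange: 260 × 22, A = 5 720 mm², y = 11 mm, Ī = 230706.7 mm⁴.
Web: 12 × 250, A = 3 000 mm², y = 147 mm, Ī = 15 625 000 mm⁴.
Top flange: 260 × 22, A = 5 720 mm², y = 283 mm, Ī = 230706.7 mm⁴.
Transfer each piece to the base of the section using Ī + A·d² with d = y − 0:
  bottom flange: d = 11 mm → contributes +922826.7 mm⁴
  web: d = 147 mm → contributes +80 452 000 mm⁴
  top flange: d = 283 mm → contributes +458 339 787 mm⁴
Total I = 539 714 613 mm⁴.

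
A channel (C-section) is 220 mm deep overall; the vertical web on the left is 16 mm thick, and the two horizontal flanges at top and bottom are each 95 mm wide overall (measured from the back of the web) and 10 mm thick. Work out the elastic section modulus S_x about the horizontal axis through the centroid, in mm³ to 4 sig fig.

S_x ≈ 2.875 × 10⁵ mm³

Break the section into simple shapes (no overlaps), measuring from the bottom-left corner of the bounding box.
Web: 16 × 220, A = 3 520 mm², y = 110 mm, Ī = 14 197 333 mm⁴.
Top flange (beyond web): 79 × 10, A = 790 mm², y = 215 mm, Ī = 6583.33 mm⁴.
Bottom flange (beyond web): 79 × 10, A = 790 mm², y = 5 mm, Ī = 6583.33 mm⁴.
By symmetry the centroid is at mid-height, ȳ = 110 mm.
Transfer each piece to the horizontal axis through the centroid using Ī + A·d² with d = y − 110:
  web: d = 0 mm → contributes +14 197 333 mm⁴
  top flange (beyond web): d = 105 mm → contributes +8 716 333 mm⁴
  bottom flange (beyond web): d = -105 mm → contributes +8 716 333 mm⁴
Total I = 31 630 000 mm⁴.
Extreme fibre distance c = 110 mm; S = I/c = 287 545 mm³.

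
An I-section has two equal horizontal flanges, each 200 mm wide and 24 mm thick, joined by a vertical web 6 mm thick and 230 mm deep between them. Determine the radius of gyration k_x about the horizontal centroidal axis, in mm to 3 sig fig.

k_x ≈ 121 mm

Treat the section as a set of non-overlapping primitives; coordinates are from the bounding-box lower-left.
Bottom flange: 200 × 24, A = 4 800 mm², y = 12 mm, Ī = 230 400 mm⁴.
Web: 6 × 230, A = 1 380 mm², y = 139 mm, Ī = 6 083 500 mm⁴.
Top flange: 200 × 24, A = 4 800 mm², y = 266 mm, Ī = 230 400 mm⁴.
By symmetry the centroid is at mid-height, ȳ = 139 mm.
Transfer each piece to the horizontal centroidal axis using Ī + A·d² with d = y − 139:
  bottom flange: d = -127 mm → contributes +77 649 600 mm⁴
  web: d = 0 mm → contributes +6 083 500 mm⁴
  top flange: d = 127 mm → contributes +77 649 600 mm⁴
Total I = 161 382 700 mm⁴.
Radius of gyration: k = √(I/A) = √(161 382 700 / 10 980) = 121.23 mm.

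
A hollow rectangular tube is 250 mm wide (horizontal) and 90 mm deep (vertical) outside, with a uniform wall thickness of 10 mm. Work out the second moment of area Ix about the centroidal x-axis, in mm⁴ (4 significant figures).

Decompose the section into non-overlapping parts with the origin at the bottom-left of its bounding rectangle.
Outer rectangle: 250 × 90, A = 22 500 mm², y = 45 mm, Ī = 15 187 500 mm⁴.
Inner void (subtracted): 230 × 70, A = 16 100 mm², y = 45 mm, Ī = 6 574 167 mm⁴.
By symmetry the centroid is at mid-height, ȳ = 45 mm.
All pieces are centred on the centroidal x-axis, so I = ΣĪ (holes subtracted) = 8 613 333 mm⁴.

Ix ≈ 8.613 × 10⁶ mm⁴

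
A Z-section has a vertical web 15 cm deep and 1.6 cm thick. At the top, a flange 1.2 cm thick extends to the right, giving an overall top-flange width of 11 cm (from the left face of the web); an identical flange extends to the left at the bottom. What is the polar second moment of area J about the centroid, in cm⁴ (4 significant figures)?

Split into non-overlapping primitives; take the origin at the lower-left of the bounding box.
Web: 1.6 × 15, A = 24 cm², y = 7.5 cm, Ī = 450 cm⁴.
Top flange (beyond web): 9.4 × 1.2, A = 11.28 cm², y = 14.4 cm, Ī = 1.3536 cm⁴.
Bottom flange (beyond web): 9.4 × 1.2, A = 11.28 cm², y = 0.6 cm, Ī = 1.3536 cm⁴.
Centroid: ȳ = ΣA·y / ΣA = 7.5 cm.
Transfer each piece to the centroidal x-axis using Ī + A·d² with d = y − 7.5:
  web: d = 0 cm → contributes +450 cm⁴
  top flange (beyond web): d = 6.9 cm → contributes +538.394 cm⁴
  bottom flange (beyond web): d = -6.9 cm → contributes +538.394 cm⁴
Total I = 1526.79 cm⁴.
For the y-axis: x̄ = 10.2 cm.
Repeating about the centroidal y-axis gives I_y = 853.677 cm⁴.
Polar second moment: J = I_x + I_y = 2380.47 cm⁴.

J ≈ 2380 cm⁴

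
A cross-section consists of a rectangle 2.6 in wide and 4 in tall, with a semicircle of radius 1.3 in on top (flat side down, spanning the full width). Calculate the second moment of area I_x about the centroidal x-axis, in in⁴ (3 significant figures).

I_x ≈ 28.0 in⁴

Break the section into simple shapes (no overlaps), measuring from the bottom-left corner of the bounding box.
Rectangular body: 2.6 × 4, A = 10.4 in², y = 2 in, Ī = 13.867 in⁴.
Semicircular cap: semicircle r = 1.3, A = 2.6546 in², y = 4.5517 in, Ī = 0.31348 in⁴.
Centroid: ȳ = ΣA·y / ΣA = 2.5189 in.
Transfer each piece to the centroidal x-axis using Ī + A·d² with d = y − 2.5189:
  rectangular body: d = -0.51889 in → contributes +16.667 in⁴
  semicircular cap: d = 2.0328 in → contributes +11.284 in⁴
Total I = 27.951 in⁴.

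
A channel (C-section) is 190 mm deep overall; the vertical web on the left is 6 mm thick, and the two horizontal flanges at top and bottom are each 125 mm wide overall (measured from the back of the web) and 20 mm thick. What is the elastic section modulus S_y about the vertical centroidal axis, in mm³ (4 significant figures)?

S_y ≈ 1.287 × 10⁵ mm³

Decompose the section into non-overlapping parts with the origin at the bottom-left of its bounding rectangle.
Web: 6 × 190, A = 1 140 mm², x = 3 mm, Ī = 3 420 mm⁴.
Top flange (beyond web): 119 × 20, A = 2 380 mm², x = 65.5 mm, Ī = 2 808 598 mm⁴.
Bottom flange (beyond web): 119 × 20, A = 2 380 mm², x = 65.5 mm, Ī = 2 808 598 mm⁴.
Centroid: x̄ = ΣA·x / ΣA = 53.4237 mm.
Transfer each piece to the vertical centroidal axis using Ī + A·d² with d = x − 53.4237:
  web: d = -50.4237 mm → contributes +2 901 930 mm⁴
  top flange (beyond web): d = 12.0763 mm → contributes +3 155 689 mm⁴
  bottom flange (beyond web): d = 12.0763 mm → contributes +3 155 689 mm⁴
Total I = 9 213 307 mm⁴.
Extreme fibre distance c = 71.5763 mm; S = I/c = 128 720 mm³.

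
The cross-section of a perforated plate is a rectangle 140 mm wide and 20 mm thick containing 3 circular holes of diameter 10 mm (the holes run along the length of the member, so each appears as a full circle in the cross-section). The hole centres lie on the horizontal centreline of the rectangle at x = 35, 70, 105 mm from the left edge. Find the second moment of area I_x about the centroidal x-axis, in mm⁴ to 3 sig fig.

I_x ≈ 9.19 × 10⁴ mm⁴

Break the section into simple shapes (no overlaps), measuring from the bottom-left corner of the bounding box.
Plate: 140 × 20, A = 2 800 mm², y = 10 mm, Ī = 93 333 mm⁴.
Hole 1 (subtracted): ⌀10, A = 78.54 mm², y = 10 mm, Ī = 490.87 mm⁴.
Hole 2 (subtracted): ⌀10, A = 78.54 mm², y = 10 mm, Ī = 490.87 mm⁴.
Hole 3 (subtracted): ⌀10, A = 78.54 mm², y = 10 mm, Ī = 490.87 mm⁴.
By symmetry the centroid is at mid-height, ȳ = 10 mm.
All pieces are centred on the centroidal x-axis, so I = ΣĪ (holes subtracted) = 91 861 mm⁴.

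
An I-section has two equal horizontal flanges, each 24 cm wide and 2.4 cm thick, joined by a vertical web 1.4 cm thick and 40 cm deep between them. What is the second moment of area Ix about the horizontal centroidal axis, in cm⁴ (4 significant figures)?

Break the section into simple shapes (no overlaps), measuring from the bottom-left corner of the bounding box.
Bottom flange: 24 × 2.4, A = 57.6 cm², y = 1.2 cm, Ī = 27.648 cm⁴.
Web: 1.4 × 40, A = 56 cm², y = 22.4 cm, Ī = 7466.67 cm⁴.
Top flange: 24 × 2.4, A = 57.6 cm², y = 43.6 cm, Ī = 27.648 cm⁴.
By symmetry the centroid is at mid-height, ȳ = 22.4 cm.
Transfer each piece to the horizontal centroidal axis using Ī + A·d² with d = y − 22.4:
  bottom flange: d = -21.2 cm → contributes +25915.4 cm⁴
  web: d = 0 cm → contributes +7466.67 cm⁴
  top flange: d = 21.2 cm → contributes +25915.4 cm⁴
Total I = 59297.5 cm⁴.

Ix ≈ 5.930 × 10⁴ cm⁴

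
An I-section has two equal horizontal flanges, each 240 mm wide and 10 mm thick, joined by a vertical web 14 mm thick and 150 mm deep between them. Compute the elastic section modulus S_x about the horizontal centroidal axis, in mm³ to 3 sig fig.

S_x ≈ 4.08 × 10⁵ mm³

Decompose the section into non-overlapping parts with the origin at the bottom-left of its bounding rectangle.
Bottom flange: 240 × 10, A = 2 400 mm², y = 5 mm, Ī = 20 000 mm⁴.
Web: 14 × 150, A = 2 100 mm², y = 85 mm, Ī = 3 937 500 mm⁴.
Top flange: 240 × 10, A = 2 400 mm², y = 165 mm, Ī = 20 000 mm⁴.
By symmetry the centroid is at mid-height, ȳ = 85 mm.
Transfer each piece to the horizontal centroidal axis using Ī + A·d² with d = y − 85:
  bottom flange: d = -80 mm → contributes +15 380 000 mm⁴
  web: d = 0 mm → contributes +3 937 500 mm⁴
  top flange: d = 80 mm → contributes +15 380 000 mm⁴
Total I = 34 697 500 mm⁴.
Extreme fibre distance c = 85 mm; S = I/c = 408 206 mm³.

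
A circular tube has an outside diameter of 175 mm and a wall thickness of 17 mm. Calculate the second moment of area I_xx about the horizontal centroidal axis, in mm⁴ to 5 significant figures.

Split into non-overlapping primitives; take the origin at the lower-left of the bounding box.
Outer circle: ⌀175, A = 24052.82 mm², y = 87.5 mm, Ī = 46 038 598 mm⁴.
Bore (subtracted): ⌀141, A = 15614.5 mm², y = 87.5 mm, Ī = 19 401 993 mm⁴.
By symmetry the centroid is at mid-height, ȳ = 87.5 mm.
All pieces are centred on the horizontal centroidal axis, so I = ΣĪ (holes subtracted) = 26 636 605 mm⁴.

I_xx ≈ 2.6637 × 10⁷ mm⁴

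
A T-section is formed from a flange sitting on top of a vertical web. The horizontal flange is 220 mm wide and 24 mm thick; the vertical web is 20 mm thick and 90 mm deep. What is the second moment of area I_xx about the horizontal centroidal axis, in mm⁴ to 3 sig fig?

I_xx ≈ 5.83 × 10⁶ mm⁴

Treat the section as a set of non-overlapping primitives; coordinates are from the bounding-box lower-left.
Flange: 220 × 24, A = 5 280 mm², y = 102 mm, Ī = 253 440 mm⁴.
Web: 20 × 90, A = 1 800 mm², y = 45 mm, Ī = 1 215 000 mm⁴.
Centroid: ȳ = ΣA·y / ΣA = 87.508 mm.
Transfer each piece to the horizontal centroidal axis using Ī + A·d² with d = y − 87.508:
  flange: d = 14.492 mm → contributes +1 362 263 mm⁴
  web: d = -42.508 mm → contributes +4 467 547 mm⁴
Total I = 5 829 809 mm⁴.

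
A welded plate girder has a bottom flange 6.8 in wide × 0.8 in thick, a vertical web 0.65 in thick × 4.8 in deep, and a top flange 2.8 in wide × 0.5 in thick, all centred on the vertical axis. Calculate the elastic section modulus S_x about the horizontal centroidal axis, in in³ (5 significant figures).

Split into non-overlapping primitives; take the origin at the lower-left of the bounding box.
Bottom plate: 6.8 × 0.8, A = 5.44 in², y = 0.4 in, Ī = 0.2901333 in⁴.
Web plate: 0.65 × 4.8, A = 3.12 in², y = 3.2 in, Ī = 5.9904 in⁴.
Top plate: 2.8 × 0.5, A = 1.4 in², y = 5.85 in, Ī = 0.02916667 in⁴.
Centroid: ȳ = ΣA·y / ΣA = 2.043173 in.
Transfer each piece to the horizontal centroidal axis using Ī + A·d² with d = y − 2.043173:
  bottom plate: d = -1.643173 in → contributes +14.97822 in⁴
  web plate: d = 1.156827 in → contributes +10.16574 in⁴
  top plate: d = 3.806827 in → contributes +20.31787 in⁴
Total I = 45.46184 in⁴.
Extreme fibre distance c = 4.056827 in; S = I/c = 11.20625 in³.

S_x ≈ 11.206 in³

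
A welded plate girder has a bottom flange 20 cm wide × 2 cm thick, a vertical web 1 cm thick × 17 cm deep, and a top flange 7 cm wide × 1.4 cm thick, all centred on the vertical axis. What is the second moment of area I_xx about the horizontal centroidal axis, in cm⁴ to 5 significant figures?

I_xx ≈ 3606.2 cm⁴

Break the section into simple shapes (no overlaps), measuring from the bottom-left corner of the bounding box.
Bottom plate: 20 × 2, A = 40 cm², y = 1 cm, Ī = 13.33333 cm⁴.
Web plate: 1 × 17, A = 17 cm², y = 10.5 cm, Ī = 409.4167 cm⁴.
Top plate: 7 × 1.4, A = 9.8 cm², y = 19.7 cm, Ī = 1.600667 cm⁴.
Centroid: ȳ = ΣA·y / ΣA = 6.161078 cm.
Transfer each piece to the horizontal centroidal axis using Ī + A·d² with d = y − 6.161078:
  bottom plate: d = -5.161078 cm → contributes +1078.802 cm⁴
  web plate: d = 4.338922 cm → contributes +729.4628 cm⁴
  top plate: d = 13.53892 cm → contributes +1797.964 cm⁴
Total I = 3606.229 cm⁴.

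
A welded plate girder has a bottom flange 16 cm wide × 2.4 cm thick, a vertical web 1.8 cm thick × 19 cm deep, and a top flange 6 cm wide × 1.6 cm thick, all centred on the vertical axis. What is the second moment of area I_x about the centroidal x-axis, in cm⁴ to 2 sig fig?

I_x ≈ 5300 cm⁴

Treat the section as a set of non-overlapping primitives; coordinates are from the bounding-box lower-left.
Bottom plate: 16 × 2.4, A = 38.4 cm², y = 1.2 cm, Ī = 18.43 cm⁴.
Web plate: 1.8 × 19, A = 34.2 cm², y = 11.9 cm, Ī = 1 029 cm⁴.
Top plate: 6 × 1.6, A = 9.6 cm², y = 22.2 cm, Ī = 2.048 cm⁴.
Centroid: ȳ = ΣA·y / ΣA = 8.104 cm.
Transfer each piece to the centroidal x-axis using Ī + A·d² with d = y − 8.104:
  bottom plate: d = -6.904 cm → contributes +1 849 cm⁴
  web plate: d = 3.796 cm → contributes +1 522 cm⁴
  top plate: d = 14.1 cm → contributes +1 909 cm⁴
Total I = 5 280 cm⁴.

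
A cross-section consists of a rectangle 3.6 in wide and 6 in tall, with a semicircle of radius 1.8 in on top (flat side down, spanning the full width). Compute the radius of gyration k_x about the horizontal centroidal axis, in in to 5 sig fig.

k_x ≈ 2.1581 in

Split into non-overlapping primitives; take the origin at the lower-left of the bounding box.
Rectangular body: 3.6 × 6, A = 21.6 in², y = 3 in, Ī = 64.8 in⁴.
Semicircular cap: semicircle r = 1.8, A = 5.08938 in², y = 6.763944 in, Ī = 1.152185 in⁴.
Centroid: ȳ = ΣA·y / ΣA = 3.717744 in.
Transfer each piece to the horizontal centroidal axis using Ī + A·d² with d = y − 3.717744:
  rectangular body: d = -0.7177439 in → contributes +75.92738 in⁴
  semicircular cap: d = 3.0462 in → contributes +48.37824 in⁴
Total I = 124.3056 in⁴.
Radius of gyration: k = √(I/A) = √(124.3056 / 26.68938) = 2.158123 in.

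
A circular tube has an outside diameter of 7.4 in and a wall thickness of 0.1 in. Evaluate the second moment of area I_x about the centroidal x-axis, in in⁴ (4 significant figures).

I_x ≈ 15.28 in⁴

Decompose the section into non-overlapping parts with the origin at the bottom-left of its bounding rectangle.
Outer circle: ⌀7.4, A = 43.0084 in², y = 3.7 in, Ī = 147.196 in⁴.
Bore (subtracted): ⌀7.2, A = 40.715 in², y = 3.7 in, Ī = 131.917 in⁴.
By symmetry the centroid is at mid-height, ȳ = 3.7 in.
All pieces are centred on the centroidal x-axis, so I = ΣĪ (holes subtracted) = 15.2795 in⁴.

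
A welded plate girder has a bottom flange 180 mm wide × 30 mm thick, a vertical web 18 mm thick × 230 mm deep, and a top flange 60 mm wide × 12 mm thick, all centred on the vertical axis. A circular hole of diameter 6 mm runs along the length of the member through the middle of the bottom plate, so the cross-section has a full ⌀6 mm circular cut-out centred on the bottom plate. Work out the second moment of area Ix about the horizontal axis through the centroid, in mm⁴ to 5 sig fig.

Decompose the section into non-overlapping parts with the origin at the bottom-left of its bounding rectangle.
Bottom plate: 180 × 30, A = 5 400 mm², y = 15 mm, Ī = 405 000 mm⁴.
Web plate: 18 × 230, A = 4 140 mm², y = 145 mm, Ī = 18 250 500 mm⁴.
Top plate: 60 × 12, A = 720 mm², y = 266 mm, Ī = 8 640 mm⁴.
Hole (subtracted): ⌀6, A = 28.27433 mm², y = 15 mm, Ī = 63.61725 mm⁴.
Centroid: ȳ = ΣA·y / ΣA = 85.26381 mm.
Transfer each piece to the horizontal axis through the centroid using Ī + A·d² with d = y − 85.26381:
  bottom plate: d = -70.26381 mm → contributes +27 064 814 mm⁴
  web plate: d = 59.73619 mm → contributes +33 023 729 mm⁴
  top plate: d = 180.7362 mm → contributes +23 527 851 mm⁴
  hole: d = -70.26381 mm → contributes −139654.1 mm⁴
Total I = 83 476 740 mm⁴.

Ix ≈ 8.3477 × 10⁷ mm⁴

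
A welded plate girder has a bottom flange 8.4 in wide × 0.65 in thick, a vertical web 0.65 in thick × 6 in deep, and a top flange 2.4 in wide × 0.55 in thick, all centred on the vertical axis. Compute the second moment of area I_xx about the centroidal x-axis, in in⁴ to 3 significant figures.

Split into non-overlapping primitives; take the origin at the lower-left of the bounding box.
Bottom plate: 8.4 × 0.65, A = 5.46 in², y = 0.325 in, Ī = 0.19224 in⁴.
Web plate: 0.65 × 6, A = 3.9 in², y = 3.65 in, Ī = 11.7 in⁴.
Top plate: 2.4 × 0.55, A = 1.32 in², y = 6.925 in, Ī = 0.033275 in⁴.
Centroid: ȳ = ΣA·y / ΣA = 2.3549 in.
Transfer each piece to the centroidal x-axis using Ī + A·d² with d = y − 2.3549:
  bottom plate: d = -2.0299 in → contributes +22.69 in⁴
  web plate: d = 1.2951 in → contributes +18.241 in⁴
  top plate: d = 4.5701 in → contributes +27.602 in⁴
Total I = 68.534 in⁴.

I_xx ≈ 68.5 in⁴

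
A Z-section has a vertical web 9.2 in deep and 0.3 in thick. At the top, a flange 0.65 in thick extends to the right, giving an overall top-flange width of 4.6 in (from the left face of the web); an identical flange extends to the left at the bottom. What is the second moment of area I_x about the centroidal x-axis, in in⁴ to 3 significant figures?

Decompose the section into non-overlapping parts with the origin at the bottom-left of its bounding rectangle.
Web: 0.3 × 9.2, A = 2.76 in², y = 4.6 in, Ī = 19.467 in⁴.
Top flange (beyond web): 4.3 × 0.65, A = 2.795 in², y = 8.875 in, Ī = 0.098407 in⁴.
Bottom flange (beyond web): 4.3 × 0.65, A = 2.795 in², y = 0.325 in, Ī = 0.098407 in⁴.
Centroid: ȳ = ΣA·y / ΣA = 4.6 in.
Transfer each piece to the centroidal x-axis using Ī + A·d² with d = y − 4.6:
  web: d = 0 in → contributes +19.467 in⁴
  top flange (beyond web): d = 4.275 in → contributes +51.179 in⁴
  bottom flange (beyond web): d = -4.275 in → contributes +51.179 in⁴
Total I = 121.82 in⁴.

I_x ≈ 122 in⁴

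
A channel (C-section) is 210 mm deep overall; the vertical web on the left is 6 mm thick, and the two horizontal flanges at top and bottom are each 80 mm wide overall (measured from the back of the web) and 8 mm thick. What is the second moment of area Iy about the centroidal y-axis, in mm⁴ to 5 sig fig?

Iy ≈ 1.5207 × 10⁶ mm⁴

Break the section into simple shapes (no overlaps), measuring from the bottom-left corner of the bounding box.
Web: 6 × 210, A = 1 260 mm², x = 3 mm, Ī = 3 780 mm⁴.
Top flange (beyond web): 74 × 8, A = 592 mm², x = 43 mm, Ī = 270149.3 mm⁴.
Bottom flange (beyond web): 74 × 8, A = 592 mm², x = 43 mm, Ī = 270149.3 mm⁴.
Centroid: x̄ = ΣA·x / ΣA = 22.37807 mm.
Transfer each piece to the centroidal y-axis using Ī + A·d² with d = x − 22.37807:
  web: d = -19.37807 mm → contributes +476 922 mm⁴
  top flange (beyond web): d = 20.62193 mm → contributes +521905.7 mm⁴
  bottom flange (beyond web): d = 20.62193 mm → contributes +521905.7 mm⁴
Total I = 1 520 733 mm⁴.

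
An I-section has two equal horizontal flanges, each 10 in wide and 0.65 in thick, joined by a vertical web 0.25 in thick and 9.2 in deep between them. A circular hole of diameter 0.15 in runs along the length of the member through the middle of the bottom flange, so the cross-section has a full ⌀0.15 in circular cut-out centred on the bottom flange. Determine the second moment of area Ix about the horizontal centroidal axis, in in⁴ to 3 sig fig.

Split into non-overlapping primitives; take the origin at the lower-left of the bounding box.
Bottom flange: 10 × 0.65, A = 6.5 in², y = 0.325 in, Ī = 0.22885 in⁴.
Web: 0.25 × 9.2, A = 2.3 in², y = 5.25 in, Ī = 16.223 in⁴.
Top flange: 10 × 0.65, A = 6.5 in², y = 10.175 in, Ī = 0.22885 in⁴.
Hole (subtracted): ⌀0.15, A = 0.017671 in², y = 0.325 in, Ī = 0.00002485 in⁴.
Centroid: ȳ = ΣA·y / ΣA = 5.2557 in.
Transfer each piece to the horizontal centroidal axis using Ī + A·d² with d = y − 5.2557:
  bottom flange: d = -4.9307 in → contributes +158.26 in⁴
  web: d = -0.0056949 in → contributes +16.223 in⁴
  top flange: d = 4.9193 in → contributes +157.53 in⁴
  hole: d = -4.9307 in → contributes −0.42965 in⁴
Total I = 331.57 in⁴.

Ix ≈ 332 in⁴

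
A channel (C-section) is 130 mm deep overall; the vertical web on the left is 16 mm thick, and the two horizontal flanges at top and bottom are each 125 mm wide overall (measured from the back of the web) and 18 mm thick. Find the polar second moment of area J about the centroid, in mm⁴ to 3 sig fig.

Split into non-overlapping primitives; take the origin at the lower-left of the bounding box.
Web: 16 × 130, A = 2 080 mm², y = 65 mm, Ī = 2 929 333 mm⁴.
Top flange (beyond web): 109 × 18, A = 1 962 mm², y = 121 mm, Ī = 52 974 mm⁴.
Bottom flange (beyond web): 109 × 18, A = 1 962 mm², y = 9 mm, Ī = 52 974 mm⁴.
By symmetry the centroid is at mid-height, ȳ = 65 mm.
Transfer each piece to the centroidal x-axis using Ī + A·d² with d = y − 65:
  web: d = 0 mm → contributes +2 929 333 mm⁴
  top flange (beyond web): d = 56 mm → contributes +6 205 806 mm⁴
  bottom flange (beyond web): d = -56 mm → contributes +6 205 806 mm⁴
Total I = 15 340 945 mm⁴.
For the y-axis: x̄ = 48.848 mm.
Repeating about the centroidal y-axis gives I_y = 9 239 670 mm⁴.
Polar second moment: J = I_x + I_y = 24 580 616 mm⁴.

J ≈ 2.46 × 10⁷ mm⁴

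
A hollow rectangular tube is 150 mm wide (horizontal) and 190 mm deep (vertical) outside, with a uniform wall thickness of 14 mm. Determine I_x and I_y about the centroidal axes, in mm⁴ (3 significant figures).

I_x ≈ 4.25 × 10⁷ mm⁴, I_y ≈ 2.89 × 10⁷ mm⁴

Treat the section as a set of non-overlapping primitives; coordinates are from the bounding-box lower-left.
Outer rectangle: 150 × 190, A = 28 500 mm², y = 95 mm, Ī = 85 737 500 mm⁴.
Inner void (subtracted): 122 × 162, A = 19 764 mm², y = 95 mm, Ī = 43 223 868 mm⁴.
By symmetry the centroid is at mid-height, ȳ = 95 mm.
All pieces are centred on the centroidal x-axis, so I = ΣĪ (holes subtracted) = 42 513 632 mm⁴.
Repeating about the centroidal y-axis gives I_y = 28 923 552 mm⁴.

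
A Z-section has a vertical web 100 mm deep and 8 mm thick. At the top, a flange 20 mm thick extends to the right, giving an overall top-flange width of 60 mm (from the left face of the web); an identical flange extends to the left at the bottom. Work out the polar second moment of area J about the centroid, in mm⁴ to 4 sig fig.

J ≈ 6.409 × 10⁶ mm⁴

Treat the section as a set of non-overlapping primitives; coordinates are from the bounding-box lower-left.
Web: 8 × 100, A = 800 mm², y = 50 mm, Ī = 666 667 mm⁴.
Top flange (beyond web): 52 × 20, A = 1 040 mm², y = 90 mm, Ī = 34666.7 mm⁴.
Bottom flange (beyond web): 52 × 20, A = 1 040 mm², y = 10 mm, Ī = 34666.7 mm⁴.
Centroid: ȳ = ΣA·y / ΣA = 50 mm.
Transfer each piece to the centroidal x-axis using Ī + A·d² with d = y − 50:
  web: d = 0 mm → contributes +666 667 mm⁴
  top flange (beyond web): d = 40 mm → contributes +1 698 667 mm⁴
  bottom flange (beyond web): d = -40 mm → contributes +1 698 667 mm⁴
Total I = 4 064 000 mm⁴.
For the y-axis: x̄ = 56 mm.
Repeating about the centroidal y-axis gives I_y = 2 344 960 mm⁴.
Polar second moment: J = I_x + I_y = 6 408 960 mm⁴.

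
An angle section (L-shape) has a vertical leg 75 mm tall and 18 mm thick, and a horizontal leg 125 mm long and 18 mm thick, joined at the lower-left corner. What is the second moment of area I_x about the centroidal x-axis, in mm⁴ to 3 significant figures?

Treat the section as a set of non-overlapping primitives; coordinates are from the bounding-box lower-left.
Vertical leg: 18 × 75, A = 1 350 mm², y = 37.5 mm, Ī = 632 813 mm⁴.
Horizontal leg (remainder): 107 × 18, A = 1 926 mm², y = 9 mm, Ī = 52 002 mm⁴.
Centroid: ȳ = ΣA·y / ΣA = 20.745 mm.
Transfer each piece to the centroidal x-axis using Ī + A·d² with d = y − 20.745:
  vertical leg: d = 16.755 mm → contributes +1 011 820 mm⁴
  horizontal leg (remainder): d = -11.745 mm → contributes +317 662 mm⁴
Total I = 1 329 482 mm⁴.

I_x ≈ 1.33 × 10⁶ mm⁴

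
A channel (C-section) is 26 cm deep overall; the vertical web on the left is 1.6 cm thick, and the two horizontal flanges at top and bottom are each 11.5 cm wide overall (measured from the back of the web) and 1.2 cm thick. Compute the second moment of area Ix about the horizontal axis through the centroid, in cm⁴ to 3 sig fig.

Ix ≈ 6000 cm⁴

Split into non-overlapping primitives; take the origin at the lower-left of the bounding box.
Web: 1.6 × 26, A = 41.6 cm², y = 13 cm, Ī = 2343.5 cm⁴.
Top flange (beyond web): 9.9 × 1.2, A = 11.88 cm², y = 25.4 cm, Ī = 1.4256 cm⁴.
Bottom flange (beyond web): 9.9 × 1.2, A = 11.88 cm², y = 0.6 cm, Ī = 1.4256 cm⁴.
By symmetry the centroid is at mid-height, ȳ = 13 cm.
Transfer each piece to the horizontal axis through the centroid using Ī + A·d² with d = y − 13:
  web: d = 0 cm → contributes +2343.5 cm⁴
  top flange (beyond web): d = 12.4 cm → contributes +1828.1 cm⁴
  bottom flange (beyond web): d = -12.4 cm → contributes +1828.1 cm⁴
Total I = 5999.7 cm⁴.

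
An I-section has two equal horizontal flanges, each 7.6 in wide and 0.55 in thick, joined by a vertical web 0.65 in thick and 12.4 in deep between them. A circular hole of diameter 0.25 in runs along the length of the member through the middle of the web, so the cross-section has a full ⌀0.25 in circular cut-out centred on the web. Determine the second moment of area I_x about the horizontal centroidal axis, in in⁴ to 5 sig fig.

Split into non-overlapping primitives; take the origin at the lower-left of the bounding box.
Bottom flange: 7.6 × 0.55, A = 4.18 in², y = 0.275 in, Ī = 0.1053708 in⁴.
Web: 0.65 × 12.4, A = 8.06 in², y = 6.75 in, Ī = 103.2755 in⁴.
Top flange: 7.6 × 0.55, A = 4.18 in², y = 13.225 in, Ī = 0.1053708 in⁴.
Hole (subtracted): ⌀0.25, A = 0.04908739 in², y = 6.75 in, Ī = 0.0001917476 in⁴.
By symmetry the centroid is at mid-height, ȳ = 6.75 in.
Transfer each piece to the horizontal centroidal axis using Ī + A·d² with d = y − 6.75:
  bottom flange: d = -6.475 in → contributes +175.3545 in⁴
  web: d = 0 in → contributes +103.2755 in⁴
  top flange: d = 6.475 in → contributes +175.3545 in⁴
  hole: d = 0 in → contributes −0.0001917476 in⁴
Total I = 453.9842 in⁴.

I_x ≈ 453.98 in⁴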